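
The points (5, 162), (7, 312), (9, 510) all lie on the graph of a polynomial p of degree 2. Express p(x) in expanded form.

p(x) = 6x^2 + 3x - 3

Write p(x) = ax^2 + bx + c. Substituting each data point gives a linear system:
  25a + 5b + c = 162
  49a + 7b + c = 312
  81a + 9b + c = 510
Solving the system yields a = 6, b = 3, c = -3.
So p(x) = 6x^2 + 3x - 3.
Check: p(9) = 510. ✓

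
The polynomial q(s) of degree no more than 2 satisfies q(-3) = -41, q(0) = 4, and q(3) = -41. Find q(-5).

Forward differences of the values at s = -3, 0, 3:
  q  : -41  4  -41
  Δ  : 45  -45
  Δ^2: -90
The second differences are constant, confirming degree 2.
Interpolating (Newton forward form) and evaluating at s = -5 gives q(-5) = -121.

-121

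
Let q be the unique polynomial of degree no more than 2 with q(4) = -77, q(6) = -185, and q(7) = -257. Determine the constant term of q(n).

-5

Write q(n) = an^2 + bn + c. Substituting each data point gives a linear system:
  16a + 4b + c = -77
  36a + 6b + c = -185
  49a + 7b + c = -257
Solving the system yields a = -6, b = 6, c = -5.
So q(n) = -6n^2 + 6n - 5.
The constant term is -5.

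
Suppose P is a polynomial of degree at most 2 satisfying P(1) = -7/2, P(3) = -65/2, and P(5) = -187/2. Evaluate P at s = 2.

Write P(s) = as^2 + bs + c. Substituting each data point gives a linear system:
  a + b + c = -7/2
  9a + 3b + c = -65/2
  25a + 5b + c = -187/2
Solving the system yields a = -4, b = 3/2, c = -1.
So P(s) = -4s^2 + (3/2)s - 1.
Then P(2) = -14.

-14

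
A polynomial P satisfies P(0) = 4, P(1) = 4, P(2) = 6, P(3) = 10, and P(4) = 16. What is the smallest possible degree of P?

Forward differences of the values at s = 0, 1, 2, 3, 4:
  P  : 4  4  6  10  16
  Δ  : 0  2  4  6
  Δ^2: 2  2  2
  Δ^3: 0  0
  Δ^4: 0
The second differences are constant (2) and nonzero, while all higher differences vanish, so the minimal degree is 2.

2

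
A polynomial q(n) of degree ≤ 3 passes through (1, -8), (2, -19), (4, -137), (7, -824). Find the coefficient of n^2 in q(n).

5

Write q(n) = an^3 + bn^2 + cn + d. Substituting each data point gives a linear system:
  a + b + c + d = -8
  8a + 4b + 2c + d = -19
  64a + 16b + 4c + d = -137
  343a + 49b + 7c + d = -824
Solving the system yields a = -3, b = 5, c = -5, d = -5.
So q(n) = -3n³ + 5n² - 5n - 5.
The coefficient of n^2 is 5.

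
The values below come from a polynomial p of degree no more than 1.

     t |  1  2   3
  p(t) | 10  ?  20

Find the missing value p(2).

The 2 known points determine the degree-1 polynomial uniquely.
Write p(t) = at + b. Substituting each data point gives a linear system:
  a + b = 10
  3a + b = 20
Solving the system yields a = 5, b = 5.
So p(t) = 5t + 5.
Then p(2) = 15.

15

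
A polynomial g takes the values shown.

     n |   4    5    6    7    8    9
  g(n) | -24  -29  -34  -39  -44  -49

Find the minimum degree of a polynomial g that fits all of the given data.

Forward differences of the values at n = 4, 5, 6, 7, 8, 9:
  g  : -24  -29  -34  -39  -44  -49
  Δ  : -5  -5  -5  -5  -5
  Δ^2: 0  0  0  0
  Δ^3: 0  0  0
  Δ^4: 0  0
  Δ^5: 0
The first differences are constant (-5) and nonzero, while all higher differences vanish, so the minimal degree is 1.

1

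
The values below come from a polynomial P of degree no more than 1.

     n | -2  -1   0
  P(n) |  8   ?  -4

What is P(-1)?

On equispaced nodes a degree-1 polynomial has vanishing second forward difference, so
  P(-2) - 2·P(-1) + P(0) = 0.
Substituting the known values and solving for P(-1):
  -2·P(-1) = -4
  P(-1) = 2.

2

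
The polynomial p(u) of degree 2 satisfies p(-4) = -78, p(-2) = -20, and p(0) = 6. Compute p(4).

-38

Write p(u) = au^2 + bu + c. Substituting each data point gives a linear system:
  16a - 4b + c = -78
  4a - 2b + c = -20
  c = 6
Solving the system yields a = -4, b = 5, c = 6.
So p(u) = -4u^2 + 5u + 6.
Then p(4) = -38.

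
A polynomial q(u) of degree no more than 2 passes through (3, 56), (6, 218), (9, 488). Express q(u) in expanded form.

q(u) = 6u^2 + 2

Write q(u) = au^2 + bu + c. Substituting each data point gives a linear system:
  9a + 3b + c = 56
  36a + 6b + c = 218
  81a + 9b + c = 488
Solving the system yields a = 6, b = 0, c = 2.
So q(u) = 6u² + 2.
Check: q(3) = 56. ✓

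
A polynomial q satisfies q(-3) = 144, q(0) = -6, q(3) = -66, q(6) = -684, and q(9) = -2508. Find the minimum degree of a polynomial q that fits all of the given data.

Forward differences of the values at u = -3, 0, 3, 6, 9:
  q  : 144  -6  -66  -684  -2508
  Δ  : -150  -60  -618  -1824
  Δ^2: 90  -558  -1206
  Δ^3: -648  -648
  Δ^4: 0
The third differences are constant (-648) and nonzero, while all higher differences vanish, so the minimal degree is 3.

3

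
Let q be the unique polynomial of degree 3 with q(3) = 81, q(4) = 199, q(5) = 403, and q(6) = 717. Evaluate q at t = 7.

Using the Lagrange interpolation formula with nodes 3, 4, 5, 6:
  L_0(t) = (t - 4)(t - 5)(t - 6) / -6
  L_1(t) = (t - 3)(t - 5)(t - 6) / 2
  L_2(t) = (t - 3)(t - 4)(t - 6) / -2
  L_3(t) = (t - 3)(t - 4)(t - 5) / 6
Then q(t) = 81·L_0(t) + 199·L_1(t) + 403·L_2(t) + 717·L_3(t).
Expanding and collecting terms gives q(t) = 4t^3 - 5t^2 + 5t + 3.
Evaluating at t = 7: q(7) = 1165.

1165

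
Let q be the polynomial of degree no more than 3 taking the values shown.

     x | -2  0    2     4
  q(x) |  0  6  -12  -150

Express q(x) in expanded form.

Write q(x) = ax^3 + bx^2 + cx + d. Substituting each data point gives a linear system:
  -8a + 4b - 2c + d = 0
  d = 6
  8a + 4b + 2c + d = -12
  64a + 16b + 4c + d = -150
Solving the system yields a = -2, b = -3, c = 5, d = 6.
So q(x) = -2x^3 - 3x^2 + 5x + 6.
Check: q(0) = 6. ✓

q(x) = -2x^3 - 3x^2 + 5x + 6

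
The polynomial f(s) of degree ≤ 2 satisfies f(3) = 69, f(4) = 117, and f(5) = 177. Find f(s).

f(s) = 6s^2 + 6s - 3

Using the Lagrange interpolation formula with nodes 3, 4, 5:
  L_0(s) = (s - 4)(s - 5) / 2
  L_1(s) = (s - 3)(s - 5) / -1
  L_2(s) = (s - 3)(s - 4) / 2
Then f(s) = 69·L_0(s) + 117·L_1(s) + 177·L_2(s).
Expanding and collecting terms gives f(s) = 6s² + 6s - 3.
Check: f(4) = 117. ✓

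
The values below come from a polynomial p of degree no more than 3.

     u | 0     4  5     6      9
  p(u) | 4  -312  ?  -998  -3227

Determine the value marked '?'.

-591

The 4 known points determine the degree-3 polynomial uniquely.
Write p(u) = au^3 + bu^2 + cu + d. Substituting each data point gives a linear system:
  d = 4
  64a + 16b + 4c + d = -312
  216a + 36b + 6c + d = -998
  729a + 81b + 9c + d = -3227
Solving the system yields a = -4, b = -4, c = 1, d = 4.
So p(u) = -4u^3 - 4u^2 + u + 4.
Then p(5) = -591.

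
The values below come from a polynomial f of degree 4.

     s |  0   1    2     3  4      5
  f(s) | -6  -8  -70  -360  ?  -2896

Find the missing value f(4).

-1166

On equispaced nodes a degree-4 polynomial has vanishing fifth forward difference, so
  - f(0) + 5·f(1) - 10·f(2) + 10·f(3) - 5·f(4) + f(5) = 0.
Substituting the known values and solving for f(4):
  -5·f(4) = 5830
  f(4) = -1166.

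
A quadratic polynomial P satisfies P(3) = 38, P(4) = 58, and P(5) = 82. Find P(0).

Write P(t) = at^2 + bt + c. Substituting each data point gives a linear system:
  9a + 3b + c = 38
  16a + 4b + c = 58
  25a + 5b + c = 82
Solving the system yields a = 2, b = 6, c = 2.
So P(t) = 2t^2 + 6t + 2.
Then P(0) = 2.

2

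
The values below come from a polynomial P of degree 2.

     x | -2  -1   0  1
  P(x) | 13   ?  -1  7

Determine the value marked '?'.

The 3 known points determine the degree-2 polynomial uniquely.
Write P(x) = ax^2 + bx + c. Substituting each data point gives a linear system:
  4a - 2b + c = 13
  c = -1
  a + b + c = 7
Solving the system yields a = 5, b = 3, c = -1.
So P(x) = 5x^2 + 3x - 1.
Then P(-1) = 1.

1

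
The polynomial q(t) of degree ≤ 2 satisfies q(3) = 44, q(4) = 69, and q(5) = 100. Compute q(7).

Write q(t) = at^2 + bt + c. Substituting each data point gives a linear system:
  9a + 3b + c = 44
  16a + 4b + c = 69
  25a + 5b + c = 100
Solving the system yields a = 3, b = 4, c = 5.
So q(t) = 3t^2 + 4t + 5.
Then q(7) = 180.

180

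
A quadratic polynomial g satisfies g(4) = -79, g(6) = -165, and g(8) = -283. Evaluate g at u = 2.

Write g(u) = au^2 + bu + c. Substituting each data point gives a linear system:
  16a + 4b + c = -79
  36a + 6b + c = -165
  64a + 8b + c = -283
Solving the system yields a = -4, b = -3, c = -3.
So g(u) = -4u^2 - 3u - 3.
Then g(2) = -25.

-25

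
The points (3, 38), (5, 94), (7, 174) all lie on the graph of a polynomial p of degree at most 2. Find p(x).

p(x) = 3x^2 + 4x - 1

Write p(x) = ax^2 + bx + c. Substituting each data point gives a linear system:
  9a + 3b + c = 38
  25a + 5b + c = 94
  49a + 7b + c = 174
Solving the system yields a = 3, b = 4, c = -1.
So p(x) = 3x^2 + 4x - 1.
Check: p(5) = 94. ✓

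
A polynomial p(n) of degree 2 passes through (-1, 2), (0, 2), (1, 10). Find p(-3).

Write p(n) = an^2 + bn + c. Substituting each data point gives a linear system:
  a - b + c = 2
  c = 2
  a + b + c = 10
Solving the system yields a = 4, b = 4, c = 2.
So p(n) = 4n^2 + 4n + 2.
Then p(-3) = 26.

26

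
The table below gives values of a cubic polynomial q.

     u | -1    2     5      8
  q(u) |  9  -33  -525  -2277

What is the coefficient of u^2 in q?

Write q(u) = au^3 + bu^2 + cu + d. Substituting each data point gives a linear system:
  -a + b - c + d = 9
  8a + 4b + 2c + d = -33
  125a + 25b + 5c + d = -525
  512a + 64b + 8c + d = -2277
Solving the system yields a = -5, b = 5, c = -4, d = -5.
So q(u) = -5u^3 + 5u^2 - 4u - 5.
The coefficient of u^2 is 5.

5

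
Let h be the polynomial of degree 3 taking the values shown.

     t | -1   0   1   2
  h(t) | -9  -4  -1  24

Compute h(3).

95

Write h(t) = at^3 + bt^2 + ct + d. Substituting each data point gives a linear system:
  -a + b - c + d = -9
  d = -4
  a + b + c + d = -1
  8a + 4b + 2c + d = 24
Solving the system yields a = 4, b = -1, c = 0, d = -4.
So h(t) = 4t³ - t² - 4.
Then h(3) = 95.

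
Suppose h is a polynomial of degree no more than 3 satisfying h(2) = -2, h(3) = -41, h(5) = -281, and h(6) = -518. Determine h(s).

h(s) = -3s^3 + 3s^2 + 3s + 4

Write h(s) = as^3 + bs^2 + cs + d. Substituting each data point gives a linear system:
  8a + 4b + 2c + d = -2
  27a + 9b + 3c + d = -41
  125a + 25b + 5c + d = -281
  216a + 36b + 6c + d = -518
Solving the system yields a = -3, b = 3, c = 3, d = 4.
So h(s) = -3s^3 + 3s^2 + 3s + 4.
Check: h(2) = -2. ✓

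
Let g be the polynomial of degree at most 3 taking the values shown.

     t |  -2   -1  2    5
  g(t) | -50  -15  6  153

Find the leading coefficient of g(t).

2

Write g(t) = at^3 + bt^2 + ct + d. Substituting each data point gives a linear system:
  -8a + 4b - 2c + d = -50
  -a + b - c + d = -15
  8a + 4b + 2c + d = 6
  125a + 25b + 5c + d = 153
Solving the system yields a = 2, b = -5, c = 6, d = -2.
So g(t) = 2t^3 - 5t^2 + 6t - 2.
The leading coefficient is 2.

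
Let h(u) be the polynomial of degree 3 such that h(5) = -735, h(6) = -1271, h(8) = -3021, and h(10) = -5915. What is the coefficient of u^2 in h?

1

Write h(u) = au^3 + bu^2 + cu + d. Substituting each data point gives a linear system:
  125a + 25b + 5c + d = -735
  216a + 36b + 6c + d = -1271
  512a + 64b + 8c + d = -3021
  1000a + 100b + 10c + d = -5915
Solving the system yields a = -6, b = 1, c = -1, d = -5.
So h(u) = -6u³ + u² - u - 5.
The coefficient of u^2 is 1.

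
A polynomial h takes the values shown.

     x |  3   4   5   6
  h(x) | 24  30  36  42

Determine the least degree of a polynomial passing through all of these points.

1

Forward differences of the values at x = 3, 4, 5, 6:
  h  : 24  30  36  42
  Δ  : 6  6  6
  Δ^2: 0  0
  Δ^3: 0
The first differences are constant (6) and nonzero, while all higher differences vanish, so the minimal degree is 1.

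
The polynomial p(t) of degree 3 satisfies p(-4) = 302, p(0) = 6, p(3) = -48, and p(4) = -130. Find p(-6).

870

Write p(t) = at^3 + bt^2 + ct + d. Substituting each data point gives a linear system:
  -64a + 16b - 4c + d = 302
  d = 6
  27a + 9b + 3c + d = -48
  64a + 16b + 4c + d = -130
Solving the system yields a = -3, b = 5, c = -6, d = 6.
So p(t) = -3t³ + 5t² - 6t + 6.
Then p(-6) = 870.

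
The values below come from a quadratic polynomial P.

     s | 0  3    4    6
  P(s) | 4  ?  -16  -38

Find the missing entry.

-8

The 3 known points determine the degree-2 polynomial uniquely.
Write P(s) = as^2 + bs + c. Substituting each data point gives a linear system:
  c = 4
  16a + 4b + c = -16
  36a + 6b + c = -38
Solving the system yields a = -1, b = -1, c = 4.
So P(s) = -s^2 - s + 4.
Then P(3) = -8.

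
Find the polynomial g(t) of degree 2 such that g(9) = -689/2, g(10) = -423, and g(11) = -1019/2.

Using the Lagrange interpolation formula with nodes 9, 10, 11:
  L_0(t) = (t - 10)(t - 11) / 2
  L_1(t) = (t - 9)(t - 11) / -1
  L_2(t) = (t - 9)(t - 10) / 2
Then g(t) = -689/2·L_0(t) - 423·L_1(t) - 1019/2·L_2(t).
Expanding and collecting terms gives g(t) = -4t^2 - (5/2)t + 2.
Check: g(9) = -689/2. ✓

g(t) = -4t^2 - (5/2)t + 2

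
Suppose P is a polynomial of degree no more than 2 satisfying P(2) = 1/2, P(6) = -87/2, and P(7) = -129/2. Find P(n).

Write P(n) = an^2 + bn + c. Substituting each data point gives a linear system:
  4a + 2b + c = 1/2
  36a + 6b + c = -87/2
  49a + 7b + c = -129/2
Solving the system yields a = -2, b = 5, c = -3/2.
So P(n) = -2n² + 5n - 3/2.
Check: P(6) = -87/2. ✓

P(n) = -2n^2 + 5n - 3/2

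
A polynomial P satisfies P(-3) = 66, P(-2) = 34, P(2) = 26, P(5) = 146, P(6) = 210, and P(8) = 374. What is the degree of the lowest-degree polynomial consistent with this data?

2

Divided differences on the nodes -3, -2, 2, 5, 6, 8:
  order 0: 66  34  26  146  210  374
  order 1: -32  -2  40  64  82
  order 2: 6  6  6  6
  order 3: 0  0  0
  order 4: 0  0
  order 5: 0
The order-2 divided differences are all 6 (nonzero) and every higher order vanishes, so the data lies on a polynomial of degree exactly 2.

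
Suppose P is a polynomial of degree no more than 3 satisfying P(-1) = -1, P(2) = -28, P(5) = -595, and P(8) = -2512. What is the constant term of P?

Write P(n) = an^3 + bn^2 + cn + d. Substituting each data point gives a linear system:
  -a + b - c + d = -1
  8a + 4b + 2c + d = -28
  125a + 25b + 5c + d = -595
  512a + 64b + 8c + d = -2512
Solving the system yields a = -5, b = 0, c = 6, d = 0.
So P(n) = -5n³ + 6n.
The constant term is 0.

0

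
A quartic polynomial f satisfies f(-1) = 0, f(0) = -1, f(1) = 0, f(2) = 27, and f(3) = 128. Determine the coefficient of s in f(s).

-2

Write f(s) = as^4 + bs^3 + cs^2 + ds + e. Substituting each data point gives a linear system:
  a - b + c - d + e = 0
  e = -1
  a + b + c + d + e = 0
  16a + 8b + 4c + 2d + e = 27
  81a + 27b + 9c + 3d + e = 128
Solving the system yields a = 1, b = 2, c = 0, d = -2, e = -1.
So f(s) = s^4 + 2s^3 - 2s - 1.
The coefficient of s is -2.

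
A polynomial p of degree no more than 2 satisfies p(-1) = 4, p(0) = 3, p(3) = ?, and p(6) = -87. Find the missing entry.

The 3 known points determine the degree-2 polynomial uniquely.
Write p(t) = at^2 + bt + c. Substituting each data point gives a linear system:
  a - b + c = 4
  c = 3
  36a + 6b + c = -87
Solving the system yields a = -2, b = -3, c = 3.
So p(t) = -2t² - 3t + 3.
Then p(3) = -24.

-24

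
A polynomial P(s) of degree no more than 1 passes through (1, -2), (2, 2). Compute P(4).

Using the Lagrange interpolation formula with nodes 1, 2:
  L_0(s) = (s - 2) / -1
  L_1(s) = (s - 1) / 1
Then P(s) = -2·L_0(s) + 2·L_1(s).
Expanding and collecting terms gives P(s) = 4s - 6.
Evaluating at s = 4: P(4) = 10.

10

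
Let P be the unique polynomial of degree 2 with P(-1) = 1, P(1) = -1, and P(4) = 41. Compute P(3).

21

Using the Lagrange interpolation formula with nodes -1, 1, 4:
  L_0(x) = (x - 1)(x - 4) / 10
  L_1(x) = (x + 1)(x - 4) / -6
  L_2(x) = (x + 1)(x - 1) / 15
Then P(x) = 1·L_0(x) - 1·L_1(x) + 41·L_2(x).
Expanding and collecting terms gives P(x) = 3x^2 - x - 3.
Evaluating at x = 3: P(3) = 21.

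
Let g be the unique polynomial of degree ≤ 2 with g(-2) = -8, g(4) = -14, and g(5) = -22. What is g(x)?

Write g(x) = ax^2 + bx + c. Substituting each data point gives a linear system:
  4a - 2b + c = -8
  16a + 4b + c = -14
  25a + 5b + c = -22
Solving the system yields a = -1, b = 1, c = -2.
So g(x) = -x^2 + x - 2.
Check: g(-2) = -8. ✓

g(x) = -x^2 + x - 2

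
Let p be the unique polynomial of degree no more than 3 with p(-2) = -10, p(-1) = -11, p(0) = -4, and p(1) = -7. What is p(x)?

Using the Lagrange interpolation formula with nodes -2, -1, 0, 1:
  L_0(x) = (x + 1)x(x - 1) / -6
  L_1(x) = (x + 2)x(x - 1) / 2
  L_2(x) = (x + 2)(x + 1)(x - 1) / -2
  L_3(x) = (x + 2)(x + 1)x / 6
Then p(x) = -10·L_0(x) - 11·L_1(x) - 4·L_2(x) - 7·L_3(x).
Expanding and collecting terms gives p(x) = -3x³ - 5x² + 5x - 4.
Check: p(0) = -4. ✓

p(x) = -3x^3 - 5x^2 + 5x - 4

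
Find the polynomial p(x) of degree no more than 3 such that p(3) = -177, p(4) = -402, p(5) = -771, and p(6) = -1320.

p(x) = -6x^3 - 3x - 6

Write p(x) = ax^3 + bx^2 + cx + d. Substituting each data point gives a linear system:
  27a + 9b + 3c + d = -177
  64a + 16b + 4c + d = -402
  125a + 25b + 5c + d = -771
  216a + 36b + 6c + d = -1320
Solving the system yields a = -6, b = 0, c = -3, d = -6.
So p(x) = -6x^3 - 3x - 6.
Check: p(3) = -177. ✓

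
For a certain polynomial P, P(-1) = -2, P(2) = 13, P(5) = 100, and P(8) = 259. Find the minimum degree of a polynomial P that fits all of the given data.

Forward differences of the values at s = -1, 2, 5, 8:
  P  : -2  13  100  259
  Δ  : 15  87  159
  Δ^2: 72  72
  Δ^3: 0
The second differences are constant (72) and nonzero, while all higher differences vanish, so the minimal degree is 2.

2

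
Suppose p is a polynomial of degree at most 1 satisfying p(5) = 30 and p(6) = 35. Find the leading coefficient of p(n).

5

Write p(n) = an + b. Substituting each data point gives a linear system:
  5a + b = 30
  6a + b = 35
Solving the system yields a = 5, b = 5.
So p(n) = 5n + 5.
The leading coefficient is 5.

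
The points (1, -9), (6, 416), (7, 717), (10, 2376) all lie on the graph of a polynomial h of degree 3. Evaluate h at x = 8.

1132

Write h(x) = ax^3 + bx^2 + cx + d. Substituting each data point gives a linear system:
  a + b + c + d = -9
  216a + 36b + 6c + d = 416
  343a + 49b + 7c + d = 717
  1000a + 100b + 10c + d = 2376
Solving the system yields a = 3, b = -6, c = -2, d = -4.
So h(x) = 3x³ - 6x² - 2x - 4.
Then h(8) = 1132.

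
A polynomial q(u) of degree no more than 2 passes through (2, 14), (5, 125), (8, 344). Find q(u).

Using the Lagrange interpolation formula with nodes 2, 5, 8:
  L_0(u) = (u - 5)(u - 8) / 18
  L_1(u) = (u - 2)(u - 8) / -9
  L_2(u) = (u - 2)(u - 5) / 18
Then q(u) = 14·L_0(u) + 125·L_1(u) + 344·L_2(u).
Expanding and collecting terms gives q(u) = 6u^2 - 5u.
Check: q(5) = 125. ✓

q(u) = 6u^2 - 5u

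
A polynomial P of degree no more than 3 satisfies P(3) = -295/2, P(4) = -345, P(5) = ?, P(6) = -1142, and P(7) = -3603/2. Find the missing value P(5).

-1333/2

On equispaced nodes a degree-3 polynomial has vanishing fourth forward difference, so
  P(3) - 4·P(4) + 6·P(5) - 4·P(6) + P(7) = 0.
Substituting the known values and solving for P(5):
  6·P(5) = -3999
  P(5) = -1333/2.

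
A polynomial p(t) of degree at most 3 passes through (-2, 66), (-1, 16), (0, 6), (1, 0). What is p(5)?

-704

Forward differences of the values at t = -2, -1, 0, 1:
  p  : 66  16  6  0
  Δ  : -50  -10  -6
  Δ^2: 40  4
  Δ^3: -36
The third differences are constant, confirming degree 3.
Interpolating (Newton forward form) and evaluating at t = 5 gives p(5) = -704.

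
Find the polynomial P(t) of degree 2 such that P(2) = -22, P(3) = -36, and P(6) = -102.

P(t) = -2t^2 - 4t - 6

Using the Lagrange interpolation formula with nodes 2, 3, 6:
  L_0(t) = (t - 3)(t - 6) / 4
  L_1(t) = (t - 2)(t - 6) / -3
  L_2(t) = (t - 2)(t - 3) / 12
Then P(t) = -22·L_0(t) - 36·L_1(t) - 102·L_2(t).
Expanding and collecting terms gives P(t) = -2t^2 - 4t - 6.
Check: P(3) = -36. ✓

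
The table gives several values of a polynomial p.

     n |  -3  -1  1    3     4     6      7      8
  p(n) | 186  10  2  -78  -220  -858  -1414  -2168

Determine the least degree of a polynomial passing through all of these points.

Divided differences on the nodes -3, -1, 1, 3, 4, 6, 7, 8:
  order 0: 186  10  2  -78  -220  -858  -1414  -2168
  order 1: -88  -4  -40  -142  -319  -556  -754
  order 2: 21  -9  -34  -59  -79  -99
  order 3: -5  -5  -5  -5  -5
  order 4: 0  0  0  0
  order 5: 0  0  0
  order 6: 0  0
  order 7: 0
The order-3 divided differences are all -5 (nonzero) and every higher order vanishes, so the data lies on a polynomial of degree exactly 3.

3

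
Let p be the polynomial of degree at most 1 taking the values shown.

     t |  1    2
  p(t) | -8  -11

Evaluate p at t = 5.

Using the Lagrange interpolation formula with nodes 1, 2:
  L_0(t) = (t - 2) / -1
  L_1(t) = (t - 1) / 1
Then p(t) = -8·L_0(t) - 11·L_1(t).
Expanding and collecting terms gives p(t) = -3t - 5.
Evaluating at t = 5: p(5) = -20.

-20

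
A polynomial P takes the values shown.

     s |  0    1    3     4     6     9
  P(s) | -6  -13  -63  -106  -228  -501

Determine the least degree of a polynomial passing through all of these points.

2

Divided differences on the nodes 0, 1, 3, 4, 6, 9:
  order 0: -6  -13  -63  -106  -228  -501
  order 1: -7  -25  -43  -61  -91
  order 2: -6  -6  -6  -6
  order 3: 0  0  0
  order 4: 0  0
  order 5: 0
The order-2 divided differences are all -6 (nonzero) and every higher order vanishes, so the data lies on a polynomial of degree exactly 2.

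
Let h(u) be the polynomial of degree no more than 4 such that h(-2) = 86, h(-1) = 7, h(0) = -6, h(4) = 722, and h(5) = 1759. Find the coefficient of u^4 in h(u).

3

Write h(u) = au^4 + bu^3 + cu^2 + du + e. Substituting each data point gives a linear system:
  16a - 8b + 4c - 2d + e = 86
  a - b + c - d + e = 7
  e = -6
  256a + 64b + 16c + 4d + e = 722
  625a + 125b + 25c + 5d + e = 1759
Solving the system yields a = 3, b = -2, c = 6, d = -2, e = -6.
So h(u) = 3u⁴ - 2u³ + 6u² - 2u - 6.
The leading coefficient is 3.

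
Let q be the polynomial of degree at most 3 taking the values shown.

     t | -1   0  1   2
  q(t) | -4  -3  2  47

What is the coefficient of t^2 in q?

2

Write q(t) = at^3 + bt^2 + ct + d. Substituting each data point gives a linear system:
  -a + b - c + d = -4
  d = -3
  a + b + c + d = 2
  8a + 4b + 2c + d = 47
Solving the system yields a = 6, b = 2, c = -3, d = -3.
So q(t) = 6t^3 + 2t^2 - 3t - 3.
The coefficient of t^2 is 2.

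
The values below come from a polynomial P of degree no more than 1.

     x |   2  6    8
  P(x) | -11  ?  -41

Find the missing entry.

-31

The 2 known points determine the degree-1 polynomial uniquely.
Write P(x) = ax + b. Substituting each data point gives a linear system:
  2a + b = -11
  8a + b = -41
Solving the system yields a = -5, b = -1.
So P(x) = -5x - 1.
Then P(6) = -31.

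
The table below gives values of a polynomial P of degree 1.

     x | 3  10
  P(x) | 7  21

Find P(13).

27

Write P(x) = ax + b. Substituting each data point gives a linear system:
  3a + b = 7
  10a + b = 21
Solving the system yields a = 2, b = 1.
So P(x) = 2x + 1.
Then P(13) = 27.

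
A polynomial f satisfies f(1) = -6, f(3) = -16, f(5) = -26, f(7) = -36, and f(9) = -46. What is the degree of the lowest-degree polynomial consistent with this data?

Forward differences of the values at u = 1, 3, 5, 7, 9:
  f  : -6  -16  -26  -36  -46
  Δ  : -10  -10  -10  -10
  Δ^2: 0  0  0
  Δ^3: 0  0
  Δ^4: 0
The first differences are constant (-10) and nonzero, while all higher differences vanish, so the minimal degree is 1.

1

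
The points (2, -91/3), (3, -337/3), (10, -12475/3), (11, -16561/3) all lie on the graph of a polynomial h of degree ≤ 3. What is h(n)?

Using the Lagrange interpolation formula with nodes 2, 3, 10, 11:
  L_0(n) = (n - 3)(n - 10)(n - 11) / -72
  L_1(n) = (n - 2)(n - 10)(n - 11) / 56
  L_2(n) = (n - 2)(n - 3)(n - 11) / -56
  L_3(n) = (n - 2)(n - 3)(n - 10) / 72
Then h(n) = -91/3·L_0(n) - 337/3·L_1(n) - 12475/3·L_2(n) - 16561/3·L_3(n).
Expanding and collecting terms gives h(n) = -4n^3 - 2n^2 + 4n + 5/3.
Check: h(11) = -16561/3. ✓

h(n) = -4n^3 - 2n^2 + 4n + 5/3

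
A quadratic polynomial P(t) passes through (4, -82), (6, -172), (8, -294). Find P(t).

P(t) = -4t^2 - 5t + 2

Using the Lagrange interpolation formula with nodes 4, 6, 8:
  L_0(t) = (t - 6)(t - 8) / 8
  L_1(t) = (t - 4)(t - 8) / -4
  L_2(t) = (t - 4)(t - 6) / 8
Then P(t) = -82·L_0(t) - 172·L_1(t) - 294·L_2(t).
Expanding and collecting terms gives P(t) = -4t² - 5t + 2.
Check: P(4) = -82. ✓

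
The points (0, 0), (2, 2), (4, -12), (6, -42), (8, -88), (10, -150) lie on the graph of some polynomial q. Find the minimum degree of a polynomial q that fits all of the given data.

Forward differences of the values at u = 0, 2, 4, 6, 8, 10:
  q  : 0  2  -12  -42  -88  -150
  Δ  : 2  -14  -30  -46  -62
  Δ^2: -16  -16  -16  -16
  Δ^3: 0  0  0
  Δ^4: 0  0
  Δ^5: 0
The second differences are constant (-16) and nonzero, while all higher differences vanish, so the minimal degree is 2.

2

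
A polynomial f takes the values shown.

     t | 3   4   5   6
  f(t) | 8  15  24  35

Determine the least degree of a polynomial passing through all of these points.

2

Forward differences of the values at t = 3, 4, 5, 6:
  f  : 8  15  24  35
  Δ  : 7  9  11
  Δ^2: 2  2
  Δ^3: 0
The second differences are constant (2) and nonzero, while all higher differences vanish, so the minimal degree is 2.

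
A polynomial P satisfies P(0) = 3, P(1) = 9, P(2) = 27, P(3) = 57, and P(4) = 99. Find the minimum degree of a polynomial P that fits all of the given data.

2

Forward differences of the values at n = 0, 1, 2, 3, 4:
  P  : 3  9  27  57  99
  Δ  : 6  18  30  42
  Δ^2: 12  12  12
  Δ^3: 0  0
  Δ^4: 0
The second differences are constant (12) and nonzero, while all higher differences vanish, so the minimal degree is 2.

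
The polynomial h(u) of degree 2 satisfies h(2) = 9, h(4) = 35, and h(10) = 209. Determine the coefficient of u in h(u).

1

Write h(u) = au^2 + bu + c. Substituting each data point gives a linear system:
  4a + 2b + c = 9
  16a + 4b + c = 35
  100a + 10b + c = 209
Solving the system yields a = 2, b = 1, c = -1.
So h(u) = 2u^2 + u - 1.
The coefficient of u is 1.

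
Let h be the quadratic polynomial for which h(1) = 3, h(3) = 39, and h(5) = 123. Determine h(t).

h(t) = 6t^2 - 6t + 3

Using the Lagrange interpolation formula with nodes 1, 3, 5:
  L_0(t) = (t - 3)(t - 5) / 8
  L_1(t) = (t - 1)(t - 5) / -4
  L_2(t) = (t - 1)(t - 3) / 8
Then h(t) = 3·L_0(t) + 39·L_1(t) + 123·L_2(t).
Expanding and collecting terms gives h(t) = 6t^2 - 6t + 3.
Check: h(3) = 39. ✓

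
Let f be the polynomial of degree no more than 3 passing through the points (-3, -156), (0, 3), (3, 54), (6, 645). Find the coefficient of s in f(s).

Write f(s) = as^3 + bs^2 + cs + d. Substituting each data point gives a linear system:
  -27a + 9b - 3c + d = -156
  d = 3
  27a + 9b + 3c + d = 54
  216a + 36b + 6c + d = 645
Solving the system yields a = 4, b = -6, c = -1, d = 3.
So f(s) = 4s³ - 6s² - s + 3.
The coefficient of s is -1.

-1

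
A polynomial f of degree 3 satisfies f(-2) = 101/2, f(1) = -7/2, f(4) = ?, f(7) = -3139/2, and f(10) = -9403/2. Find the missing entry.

The 4 known points determine the degree-3 polynomial uniquely.
Write f(t) = at^3 + bt^2 + ct + d. Substituting each data point gives a linear system:
  -8a + 4b - 2c + d = 101/2
  a + b + c + d = -7/2
  343a + 49b + 7c + d = -3139/2
  1000a + 100b + 10c + d = -9403/2
Solving the system yields a = -5, b = 3, c = 0, d = -3/2.
So f(t) = -5t³ + 3t² - 3/2.
Then f(4) = -547/2.

-547/2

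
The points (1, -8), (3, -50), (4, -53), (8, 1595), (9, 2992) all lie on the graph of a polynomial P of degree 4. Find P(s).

P(s) = s^4 - 5s^3 + s^2 - 5

Write P(s) = as^4 + bs^3 + cs^2 + ds + e. Substituting each data point gives a linear system:
  a + b + c + d + e = -8
  81a + 27b + 9c + 3d + e = -50
  256a + 64b + 16c + 4d + e = -53
  4096a + 512b + 64c + 8d + e = 1595
  6561a + 729b + 81c + 9d + e = 2992
Solving the system yields a = 1, b = -5, c = 1, d = 0, e = -5.
So P(s) = s⁴ - 5s³ + s² - 5.
Check: P(3) = -50. ✓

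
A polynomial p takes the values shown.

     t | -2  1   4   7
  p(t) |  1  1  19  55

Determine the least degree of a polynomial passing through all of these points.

Forward differences of the values at t = -2, 1, 4, 7:
  p  : 1  1  19  55
  Δ  : 0  18  36
  Δ^2: 18  18
  Δ^3: 0
The second differences are constant (18) and nonzero, while all higher differences vanish, so the minimal degree is 2.

2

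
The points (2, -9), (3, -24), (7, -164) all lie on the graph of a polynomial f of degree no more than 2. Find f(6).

Write f(t) = at^2 + bt + c. Substituting each data point gives a linear system:
  4a + 2b + c = -9
  9a + 3b + c = -24
  49a + 7b + c = -164
Solving the system yields a = -4, b = 5, c = -3.
So f(t) = -4t^2 + 5t - 3.
Then f(6) = -117.

-117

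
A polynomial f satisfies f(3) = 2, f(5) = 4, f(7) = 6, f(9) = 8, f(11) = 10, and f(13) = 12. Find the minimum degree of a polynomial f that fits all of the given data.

Forward differences of the values at s = 3, 5, 7, 9, 11, 13:
  f  : 2  4  6  8  10  12
  Δ  : 2  2  2  2  2
  Δ^2: 0  0  0  0
  Δ^3: 0  0  0
  Δ^4: 0  0
  Δ^5: 0
The first differences are constant (2) and nonzero, while all higher differences vanish, so the minimal degree is 1.

1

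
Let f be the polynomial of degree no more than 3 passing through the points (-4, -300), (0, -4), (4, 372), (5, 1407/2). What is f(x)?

f(x) = 5x^3 + (5/2)x^2 + 4x - 4

Write f(x) = ax^3 + bx^2 + cx + d. Substituting each data point gives a linear system:
  -64a + 16b - 4c + d = -300
  d = -4
  64a + 16b + 4c + d = 372
  125a + 25b + 5c + d = 1407/2
Solving the system yields a = 5, b = 5/2, c = 4, d = -4.
So f(x) = 5x^3 + (5/2)x^2 + 4x - 4.
Check: f(-4) = -300. ✓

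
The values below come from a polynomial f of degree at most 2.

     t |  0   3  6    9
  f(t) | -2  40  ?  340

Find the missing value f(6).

154

On equispaced nodes a degree-2 polynomial has vanishing third forward difference, so
  - f(0) + 3·f(3) - 3·f(6) + f(9) = 0.
Substituting the known values and solving for f(6):
  -3·f(6) = -462
  f(6) = 154.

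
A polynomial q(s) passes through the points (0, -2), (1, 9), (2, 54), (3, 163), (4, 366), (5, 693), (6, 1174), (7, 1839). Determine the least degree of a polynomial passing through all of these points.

3

Forward differences of the values at s = 0, 1, 2, 3, 4, 5, 6, 7:
  q  : -2  9  54  163  366  693  1174  1839
  Δ  : 11  45  109  203  327  481  665
  Δ^2: 34  64  94  124  154  184
  Δ^3: 30  30  30  30  30
  Δ^4: 0  0  0  0
  Δ^5: 0  0  0
  Δ^6: 0  0
  Δ^7: 0
The third differences are constant (30) and nonzero, while all higher differences vanish, so the minimal degree is 3.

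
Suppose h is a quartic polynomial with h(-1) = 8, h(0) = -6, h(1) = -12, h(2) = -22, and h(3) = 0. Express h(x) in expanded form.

Using the Lagrange interpolation formula with nodes -1, 0, 1, 2, 3:
  L_0(x) = x(x - 1)(x - 2)(x - 3) / 24
  L_1(x) = (x + 1)(x - 1)(x - 2)(x - 3) / -6
  L_2(x) = (x + 1)x(x - 2)(x - 3) / 4
  L_3(x) = (x + 1)x(x - 1)(x - 3) / -6
  L_4(x) = (x + 1)x(x - 1)(x - 2) / 24
Then h(x) = 8·L_0(x) - 6·L_1(x) - 12·L_2(x) - 22·L_3(x) + 0·L_4(x).
Expanding and collecting terms gives h(x) = 2x^4 - 6x^3 + 2x^2 - 4x - 6.
Check: h(-1) = 8. ✓

h(x) = 2x^4 - 6x^3 + 2x^2 - 4x - 6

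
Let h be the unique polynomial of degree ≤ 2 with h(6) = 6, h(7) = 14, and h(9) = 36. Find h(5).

Write h(x) = ax^2 + bx + c. Substituting each data point gives a linear system:
  36a + 6b + c = 6
  49a + 7b + c = 14
  81a + 9b + c = 36
Solving the system yields a = 1, b = -5, c = 0.
So h(x) = x² - 5x.
Then h(5) = 0.

0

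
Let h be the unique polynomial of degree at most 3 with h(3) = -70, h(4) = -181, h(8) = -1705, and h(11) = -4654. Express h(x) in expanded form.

h(x) = -4x^3 + 6x^2 - 5x - 1

Using the Lagrange interpolation formula with nodes 3, 4, 8, 11:
  L_0(x) = (x - 4)(x - 8)(x - 11) / -40
  L_1(x) = (x - 3)(x - 8)(x - 11) / 28
  L_2(x) = (x - 3)(x - 4)(x - 11) / -60
  L_3(x) = (x - 3)(x - 4)(x - 8) / 168
Then h(x) = -70·L_0(x) - 181·L_1(x) - 1705·L_2(x) - 4654·L_3(x).
Expanding and collecting terms gives h(x) = -4x^3 + 6x^2 - 5x - 1.
Check: h(8) = -1705. ✓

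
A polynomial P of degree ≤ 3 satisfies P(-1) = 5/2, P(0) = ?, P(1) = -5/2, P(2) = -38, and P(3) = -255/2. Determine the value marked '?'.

3

The 4 known points determine the degree-3 polynomial uniquely.
Write P(u) = au^3 + bu^2 + cu + d. Substituting each data point gives a linear system:
  -a + b - c + d = 5/2
  a + b + c + d = -5/2
  8a + 4b + 2c + d = -38
  27a + 9b + 3c + d = -255/2
Solving the system yields a = -4, b = -3, c = 3/2, d = 3.
So P(u) = -4u^3 - 3u^2 + (3/2)u + 3.
Then P(0) = 3.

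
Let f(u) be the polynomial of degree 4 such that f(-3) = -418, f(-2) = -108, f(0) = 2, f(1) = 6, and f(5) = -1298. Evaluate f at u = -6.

-5104

Write f(u) = au^4 + bu^3 + cu^2 + du + e. Substituting each data point gives a linear system:
  81a - 27b + 9c - 3d + e = -418
  16a - 8b + 4c - 2d + e = -108
  e = 2
  a + b + c + d + e = 6
  625a + 125b + 25c + 5d + e = -1298
Solving the system yields a = -3, b = 5, c = -3, d = 5, e = 2.
So f(u) = -3u^4 + 5u^3 - 3u^2 + 5u + 2.
Then f(-6) = -5104.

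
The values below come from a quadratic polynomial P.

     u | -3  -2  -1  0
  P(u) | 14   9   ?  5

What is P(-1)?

On equispaced nodes a degree-2 polynomial has vanishing third forward difference, so
  - P(-3) + 3·P(-2) - 3·P(-1) + P(0) = 0.
Substituting the known values and solving for P(-1):
  -3·P(-1) = -18
  P(-1) = 6.

6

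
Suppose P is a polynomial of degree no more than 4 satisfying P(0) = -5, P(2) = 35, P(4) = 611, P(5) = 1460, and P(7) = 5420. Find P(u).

Write P(u) = au^4 + bu^3 + cu^2 + du + e. Substituting each data point gives a linear system:
  e = -5
  16a + 8b + 4c + 2d + e = 35
  256a + 64b + 16c + 4d + e = 611
  625a + 125b + 25c + 5d + e = 1460
  2401a + 343b + 49c + 7d + e = 5420
Solving the system yields a = 2, b = 2, c = -1, d = -2, e = -5.
So P(u) = 2u^4 + 2u^3 - u^2 - 2u - 5.
Check: P(7) = 5420. ✓

P(u) = 2u^4 + 2u^3 - u^2 - 2u - 5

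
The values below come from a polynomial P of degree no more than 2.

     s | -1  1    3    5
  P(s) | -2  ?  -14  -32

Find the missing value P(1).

On equispaced nodes a degree-2 polynomial has vanishing third forward difference, so
  - P(-1) + 3·P(1) - 3·P(3) + P(5) = 0.
Substituting the known values and solving for P(1):
  3·P(1) = -12
  P(1) = -4.

-4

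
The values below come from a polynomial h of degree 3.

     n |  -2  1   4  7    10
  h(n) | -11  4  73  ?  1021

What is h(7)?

358

The 4 known points determine the degree-3 polynomial uniquely.
Write h(n) = an^3 + bn^2 + cn + d. Substituting each data point gives a linear system:
  -8a + 4b - 2c + d = -11
  a + b + c + d = 4
  64a + 16b + 4c + d = 73
  1000a + 100b + 10c + d = 1021
Solving the system yields a = 1, b = 0, c = 2, d = 1.
So h(n) = n^3 + 2n + 1.
Then h(7) = 358.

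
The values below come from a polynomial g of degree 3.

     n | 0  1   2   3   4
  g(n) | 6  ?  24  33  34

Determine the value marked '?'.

On equispaced nodes a degree-3 polynomial has vanishing fourth forward difference, so
  g(0) - 4·g(1) + 6·g(2) - 4·g(3) + g(4) = 0.
Substituting the known values and solving for g(1):
  -4·g(1) = -52
  g(1) = 13.

13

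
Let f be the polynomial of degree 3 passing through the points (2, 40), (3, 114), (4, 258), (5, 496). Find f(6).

852

Write f(s) = as^3 + bs^2 + cs + d. Substituting each data point gives a linear system:
  8a + 4b + 2c + d = 40
  27a + 9b + 3c + d = 114
  64a + 16b + 4c + d = 258
  125a + 25b + 5c + d = 496
Solving the system yields a = 4, b = -1, c = 3, d = 6.
So f(s) = 4s^3 - s^2 + 3s + 6.
Then f(6) = 852.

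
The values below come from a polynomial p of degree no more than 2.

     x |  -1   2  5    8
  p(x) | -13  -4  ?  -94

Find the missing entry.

On equispaced nodes a degree-2 polynomial has vanishing third forward difference, so
  - p(-1) + 3·p(2) - 3·p(5) + p(8) = 0.
Substituting the known values and solving for p(5):
  -3·p(5) = 93
  p(5) = -31.

-31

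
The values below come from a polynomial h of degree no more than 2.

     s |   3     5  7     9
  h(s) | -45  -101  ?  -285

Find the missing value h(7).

-181

On equispaced nodes a degree-2 polynomial has vanishing third forward difference, so
  - h(3) + 3·h(5) - 3·h(7) + h(9) = 0.
Substituting the known values and solving for h(7):
  -3·h(7) = 543
  h(7) = -181.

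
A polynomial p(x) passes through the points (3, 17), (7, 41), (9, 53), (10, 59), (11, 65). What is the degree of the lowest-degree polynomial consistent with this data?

1

Divided differences on the nodes 3, 7, 9, 10, 11:
  order 0: 17  41  53  59  65
  order 1: 6  6  6  6
  order 2: 0  0  0
  order 3: 0  0
  order 4: 0
The order-1 divided differences are all 6 (nonzero) and every higher order vanishes, so the data lies on a polynomial of degree exactly 1.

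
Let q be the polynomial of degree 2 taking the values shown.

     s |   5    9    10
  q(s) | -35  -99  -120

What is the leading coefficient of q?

-1

Write q(s) = as^2 + bs + c. Substituting each data point gives a linear system:
  25a + 5b + c = -35
  81a + 9b + c = -99
  100a + 10b + c = -120
Solving the system yields a = -1, b = -2, c = 0.
So q(s) = -s^2 - 2s.
The leading coefficient is -1.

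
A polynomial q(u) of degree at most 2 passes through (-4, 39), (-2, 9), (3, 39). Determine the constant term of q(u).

Write q(u) = au^2 + bu + c. Substituting each data point gives a linear system:
  16a - 4b + c = 39
  4a - 2b + c = 9
  9a + 3b + c = 39
Solving the system yields a = 3, b = 3, c = 3.
So q(u) = 3u^2 + 3u + 3.
The constant term is 3.

3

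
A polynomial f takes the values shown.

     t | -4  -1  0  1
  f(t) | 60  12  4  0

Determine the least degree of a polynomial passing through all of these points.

Divided differences on the nodes -4, -1, 0, 1:
  order 0: 60  12  4  0
  order 1: -16  -8  -4
  order 2: 2  2
  order 3: 0
The order-2 divided differences are all 2 (nonzero) and every higher order vanishes, so the data lies on a polynomial of degree exactly 2.

2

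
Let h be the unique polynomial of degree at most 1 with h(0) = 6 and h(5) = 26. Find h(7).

Write h(x) = ax + b. Substituting each data point gives a linear system:
  b = 6
  5a + b = 26
Solving the system yields a = 4, b = 6.
So h(x) = 4x + 6.
Then h(7) = 34.

34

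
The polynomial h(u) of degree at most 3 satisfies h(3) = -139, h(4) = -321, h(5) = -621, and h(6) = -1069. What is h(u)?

Write h(u) = au^3 + bu^2 + cu + d. Substituting each data point gives a linear system:
  27a + 9b + 3c + d = -139
  64a + 16b + 4c + d = -321
  125a + 25b + 5c + d = -621
  216a + 36b + 6c + d = -1069
Solving the system yields a = -5, b = 1, c = -4, d = -1.
So h(u) = -5u³ + u² - 4u - 1.
Check: h(6) = -1069. ✓

h(u) = -5u^3 + u^2 - 4u - 1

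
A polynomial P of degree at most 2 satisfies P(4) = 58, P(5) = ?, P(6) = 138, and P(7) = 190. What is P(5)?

On equispaced nodes a degree-2 polynomial has vanishing third forward difference, so
  - P(4) + 3·P(5) - 3·P(6) + P(7) = 0.
Substituting the known values and solving for P(5):
  3·P(5) = 282
  P(5) = 94.

94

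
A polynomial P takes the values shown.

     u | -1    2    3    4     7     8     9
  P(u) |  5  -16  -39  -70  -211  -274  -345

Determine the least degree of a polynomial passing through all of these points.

Divided differences on the nodes -1, 2, 3, 4, 7, 8, 9:
  order 0: 5  -16  -39  -70  -211  -274  -345
  order 1: -7  -23  -31  -47  -63  -71
  order 2: -4  -4  -4  -4  -4
  order 3: 0  0  0  0
  order 4: 0  0  0
  order 5: 0  0
  order 6: 0
The order-2 divided differences are all -4 (nonzero) and every higher order vanishes, so the data lies on a polynomial of degree exactly 2.

2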